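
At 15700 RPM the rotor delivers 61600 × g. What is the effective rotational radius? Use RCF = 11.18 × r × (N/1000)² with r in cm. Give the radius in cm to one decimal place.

RCF = 11.18 × r × (N/1000)²
61600 = 11.18 × r × (15.7)²
r = 61600 / (11.18 × 246.49) = 61600 / 2755.758 ≈ 22.353 cm

≈ 22.4 cm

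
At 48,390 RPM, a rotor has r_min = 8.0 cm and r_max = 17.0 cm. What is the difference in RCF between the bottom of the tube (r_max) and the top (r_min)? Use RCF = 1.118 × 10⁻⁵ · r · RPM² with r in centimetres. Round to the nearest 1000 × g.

≈ 236000 g

RCF_max = 1.118 × 10⁻⁵ × 17 × (48390)² = 1.118 × 10⁻⁵ × 17 × 2,341,592,100 ≈ 445,043 × g
RCF_min = 1.118 × 10⁻⁵ × 8 × (48390)² = 1.118 × 10⁻⁵ × 8 × 2,341,592,100 ≈ 209,432 × g
ΔRCF = 445,043 − 209,432 = 235,611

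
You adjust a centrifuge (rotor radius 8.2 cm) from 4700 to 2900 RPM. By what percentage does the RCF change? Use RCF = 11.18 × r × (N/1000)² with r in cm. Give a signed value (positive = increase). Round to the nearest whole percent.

-62%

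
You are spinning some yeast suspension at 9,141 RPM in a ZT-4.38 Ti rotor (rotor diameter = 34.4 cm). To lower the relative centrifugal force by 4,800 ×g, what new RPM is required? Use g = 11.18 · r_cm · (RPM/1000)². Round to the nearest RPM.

7655 RPM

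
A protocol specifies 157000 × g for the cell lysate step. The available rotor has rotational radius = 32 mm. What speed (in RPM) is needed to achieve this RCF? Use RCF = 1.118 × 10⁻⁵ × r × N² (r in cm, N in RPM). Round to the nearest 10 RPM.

66250 RPM

r = 32 mm = 3.2 cm
RCF = 1.118 × 10⁻⁵ × r × N²
157,000 = 1.118 × 10⁻⁵ × 3.2 × N²
N² = 157,000 / (3.5776 × 10⁻⁵) = 4,388,416,816
N ≈ √4,388,416,816 ≈ 66,245.1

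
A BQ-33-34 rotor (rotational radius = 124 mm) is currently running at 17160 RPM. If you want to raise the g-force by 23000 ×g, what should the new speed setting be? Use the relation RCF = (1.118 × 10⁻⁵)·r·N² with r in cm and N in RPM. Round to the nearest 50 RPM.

21450 RPM

r = 124 mm = 12.4 cm
Current RCF = 1.118 × 10⁻⁵ × 12.4 × (17160)² = 1.118 × 10⁻⁵ × 12.4 × 294,465,600 ≈ 40,822.4 × g
Target RCF = 40,822.4 + 23,000 = 63,822.4 × g
N² = 63,822.4 / (13.8632 × 10⁻⁵) = 460,372,786
N ≈ √460,372,786 ≈ 21,456.3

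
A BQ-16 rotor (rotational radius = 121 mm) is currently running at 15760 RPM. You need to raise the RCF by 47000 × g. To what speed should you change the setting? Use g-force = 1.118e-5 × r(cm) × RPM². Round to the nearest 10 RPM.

r = 121 mm = 12.1 cm
Current RCF = 1.118 × 10⁻⁵ × 12.1 × (15760)² = 1.118 × 10⁻⁵ × 12.1 × 248,377,600 ≈ 33,600 × g
Target RCF = 33,600 + 47,000 = 80,600 × g
N² = 80,600 / (13.5278 × 10⁻⁵) = 595,810,110
N ≈ √595,810,110 ≈ 24,409.2

24410 RPM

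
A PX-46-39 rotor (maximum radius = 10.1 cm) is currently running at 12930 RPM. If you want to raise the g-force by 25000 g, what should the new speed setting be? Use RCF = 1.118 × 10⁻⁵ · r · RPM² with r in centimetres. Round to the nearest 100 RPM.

≈ 19700 RPM

Current RCF = 1.118 × 10⁻⁵ × 10.1 × (12930)² = 1.118 × 10⁻⁵ × 10.1 × 167,184,900 ≈ 18,878.2 × g
Target RCF = 18,878.2 + 25,000 = 43,878.2 × g
N² = 43,878.2 / (11.2918 × 10⁻⁵) = 388,584,637
N ≈ √388,584,637 ≈ 19,712.6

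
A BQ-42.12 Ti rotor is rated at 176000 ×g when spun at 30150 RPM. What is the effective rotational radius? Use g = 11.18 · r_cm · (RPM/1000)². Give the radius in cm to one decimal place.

RCF = 11.18 × r × (N/1000)²
176000 = 11.18 × r × (30.15)²
r = 176000 / (11.18 × 909.0225) = 176000 / 10162.87 ≈ 17.318 cm

17.3 cm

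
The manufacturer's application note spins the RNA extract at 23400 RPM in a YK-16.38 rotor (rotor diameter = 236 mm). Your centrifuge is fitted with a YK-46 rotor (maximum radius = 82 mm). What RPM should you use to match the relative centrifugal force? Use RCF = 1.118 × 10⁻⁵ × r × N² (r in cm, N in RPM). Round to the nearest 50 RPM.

≈ 28050 RPM

Original rotor: r = 236 mm / 2 = 118 mm = 11.8 cm
RCF = 1.118 × 10⁻⁵ × r × N²
RCF_original = 1.118 × 10⁻⁵ × 11.8 × (23400)² = 1.118 × 10⁻⁵ × 11.8 × 547,560,000 ≈ 72,236.3 × g
Your rotor: r = 82 mm = 8.2 cm
72,236.3 = 1.118 × 10⁻⁵ × 8.2 × N²
N² = 72,236.3 / (9.1676 × 10⁻⁵) = 787,952,136
N ≈ √787,952,136 ≈ 28,070.5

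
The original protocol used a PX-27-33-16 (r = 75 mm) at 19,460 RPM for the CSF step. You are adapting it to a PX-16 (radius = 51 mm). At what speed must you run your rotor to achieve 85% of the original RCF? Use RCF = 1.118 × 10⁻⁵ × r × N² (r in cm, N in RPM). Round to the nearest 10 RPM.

21760 RPM

Original rotor: r = 75 mm = 7.5 cm
RCF = 1.118 × 10⁻⁵ × r × N²
RCF_original = 1.118 × 10⁻⁵ × 7.5 × (19460)² = 1.118 × 10⁻⁵ × 7.5 × 378,691,600 ≈ 31,753.3 × g
Target RCF = 0.85 × 31,753.3 ≈ 26,990.3 × g
Your rotor: r = 51 mm = 5.1 cm
26,990.3 = 1.118 × 10⁻⁵ × 5.1 × N²
N² = 26,990.3 / (5.7018 × 10⁻⁵) = 473,364,552
N ≈ √473,364,552 ≈ 21,756.9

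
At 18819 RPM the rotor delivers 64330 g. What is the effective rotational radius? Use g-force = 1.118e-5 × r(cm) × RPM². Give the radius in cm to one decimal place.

r ≈ 16.2 cm

RCF = 1.118 × 10⁻⁵ × r × N²
64330 = 1.118 × 10⁻⁵ × r × (18819)²
r = 64330 / (1.118 × 10⁻⁵ × 354,154,761) = 64330 / 3959.45 ≈ 16.247 cm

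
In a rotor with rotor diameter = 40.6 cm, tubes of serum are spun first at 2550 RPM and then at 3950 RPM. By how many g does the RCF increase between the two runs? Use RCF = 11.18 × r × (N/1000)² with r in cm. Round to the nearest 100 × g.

≈ 2100 g

r = 40.6 / 2 = 20.3 cm
RCF₁ = 11.18 × 20.3 × (2.55)² = 11.18 × 20.3 × 6.5025 ≈ 1,475.8 × g
RCF₂ = 11.18 × 20.3 × (3.95)² = 11.18 × 20.3 × 15.6025 ≈ 3,541 × g
Increase = 3,541 − 1,475.8 = 2,065.2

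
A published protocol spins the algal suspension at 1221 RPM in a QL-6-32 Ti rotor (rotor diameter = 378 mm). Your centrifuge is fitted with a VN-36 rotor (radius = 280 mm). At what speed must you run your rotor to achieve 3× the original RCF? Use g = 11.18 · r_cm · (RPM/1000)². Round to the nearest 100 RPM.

Original rotor: r = 378 mm / 2 = 189 mm = 18.9 cm
RCF = 11.18 × r × (N/1000)²
RCF_original = 11.18 × 18.9 × (1.221)² = 11.18 × 18.9 × 1.490841 ≈ 315 × g
Target RCF = 3 × 315 ≈ 945 × g
Your rotor: r = 280 mm = 28.0 cm
945 = 11.18 × 28 × (N/1000)²
(N/1000)² = 945 / 313.04 = 3.018784
N = 1000 × √3.018784 ≈ 1,737.5

1700 RPM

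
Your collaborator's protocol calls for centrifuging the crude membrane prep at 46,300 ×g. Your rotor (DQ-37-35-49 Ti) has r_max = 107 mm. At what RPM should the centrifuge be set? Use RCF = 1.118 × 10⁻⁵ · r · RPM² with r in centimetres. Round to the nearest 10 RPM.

≈ 19670 RPM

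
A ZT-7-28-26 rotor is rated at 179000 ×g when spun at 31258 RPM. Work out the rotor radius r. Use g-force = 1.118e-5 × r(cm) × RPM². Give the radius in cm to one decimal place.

≈ 16.4 cm

179000 = 1.118 × 10⁻⁵ × r × (31258)²
r = 179000 / (1.118 × 10⁻⁵ × 977,062,564) = 179000 / 10923.56 ≈ 16.387 cm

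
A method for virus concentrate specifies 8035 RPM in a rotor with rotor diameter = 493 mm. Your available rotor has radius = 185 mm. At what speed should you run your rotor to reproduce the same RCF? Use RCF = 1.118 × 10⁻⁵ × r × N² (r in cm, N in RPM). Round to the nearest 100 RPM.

Original rotor: r = 493 mm / 2 = 246.5 mm = 24.65 cm
RCF = 1.118 × 10⁻⁵ × r × N²
RCF_original = 1.118 × 10⁻⁵ × 24.65 × (8035)² = 1.118 × 10⁻⁵ × 24.65 × 64,561,225 ≈ 17,792.2 × g
Your rotor: r = 185 mm = 18.5 cm
17,792.2 = 1.118 × 10⁻⁵ × 18.5 × N²
N² = 17,792.2 / (20.683 × 10⁻⁵) = 86,023,304
N ≈ √86,023,304 ≈ 9,274.9

≈ 9300 RPM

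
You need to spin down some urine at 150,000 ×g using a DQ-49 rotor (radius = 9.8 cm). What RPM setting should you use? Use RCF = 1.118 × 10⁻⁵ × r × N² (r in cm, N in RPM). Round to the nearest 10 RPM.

RCF = 1.118 × 10⁻⁵ × r × N²
150,000 = 1.118 × 10⁻⁵ × 9.8 × N²
N² = 150,000 / (10.9564 × 10⁻⁵) = 1,369,062,831
N ≈ √1,369,062,831 ≈ 37,000.8

37000 RPM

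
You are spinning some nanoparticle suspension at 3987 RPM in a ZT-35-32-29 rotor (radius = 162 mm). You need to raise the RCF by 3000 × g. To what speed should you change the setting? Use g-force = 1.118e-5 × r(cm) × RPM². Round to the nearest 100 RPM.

≈ 5700 RPM

r = 162 mm = 16.2 cm
Current RCF = 1.118 × 10⁻⁵ × 16.2 × (3987)² = 1.118 × 10⁻⁵ × 16.2 × 15,896,169 ≈ 2,879.1 × g
Target RCF = 2,879.1 + 3,000 = 5,879.1 × g
N² = 5,879.1 / (18.1116 × 10⁻⁵) = 32,460,412
N ≈ √32,460,412 ≈ 5,697.4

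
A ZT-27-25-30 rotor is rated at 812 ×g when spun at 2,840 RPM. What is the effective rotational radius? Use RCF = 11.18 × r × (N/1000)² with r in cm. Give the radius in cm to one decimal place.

9.0 cm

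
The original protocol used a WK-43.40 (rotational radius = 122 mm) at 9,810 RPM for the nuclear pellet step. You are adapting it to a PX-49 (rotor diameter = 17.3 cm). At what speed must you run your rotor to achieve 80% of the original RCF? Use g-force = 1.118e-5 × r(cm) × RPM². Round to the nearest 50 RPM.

Original rotor: r = 122 mm = 12.2 cm
RCF = 1.118 × 10⁻⁵ × r × N²
RCF_original = 1.118 × 10⁻⁵ × 12.2 × (9810)² = 1.118 × 10⁻⁵ × 12.2 × 96,236,100 ≈ 13,126.2 × g
Target RCF = 0.8 × 13,126.2 ≈ 10,501 × g
Your rotor: r = 17.3 / 2 = 8.65 cm
10,501 = 1.118 × 10⁻⁵ × 8.65 × N²
N² = 10,501 / (9.6707 × 10⁻⁵) = 108,585,728
N ≈ √108,585,728 ≈ 10,420.4

≈ 10400 RPM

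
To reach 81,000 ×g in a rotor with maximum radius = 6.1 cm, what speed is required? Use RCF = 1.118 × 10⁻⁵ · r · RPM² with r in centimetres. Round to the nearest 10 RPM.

81,000 = 1.118 × 10⁻⁵ × 6.1 × N²
N² = 81,000 / (6.8198 × 10⁻⁵) = 1,187,718,115
N ≈ √1,187,718,115 ≈ 34,463.3

N ≈ 34460 RPM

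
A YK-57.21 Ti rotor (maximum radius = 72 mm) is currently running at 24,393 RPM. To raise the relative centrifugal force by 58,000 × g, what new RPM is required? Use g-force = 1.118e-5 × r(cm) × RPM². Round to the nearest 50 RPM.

r = 72 mm = 7.2 cm
Current RCF = 1.118 × 10⁻⁵ × 7.2 × (24393)² = 1.118 × 10⁻⁵ × 7.2 × 595,018,449 ≈ 47,896.6 × g
Target RCF = 47,896.6 + 58,000 = 105,896.6 × g
N² = 105,896.6 / (8.0496 × 10⁻⁵) = 1,315,551,083
N ≈ √1,315,551,083 ≈ 36,270.5

36250 RPM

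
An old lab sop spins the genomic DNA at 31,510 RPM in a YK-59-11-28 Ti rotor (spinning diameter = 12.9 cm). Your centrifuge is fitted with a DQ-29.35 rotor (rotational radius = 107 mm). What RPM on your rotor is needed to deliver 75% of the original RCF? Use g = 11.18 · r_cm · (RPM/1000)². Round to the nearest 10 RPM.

Original rotor: r = 12.9 / 2 = 6.45 cm
RCF = 11.18 × r × (N/1000)²
RCF_original = 11.18 × 6.45 × (31.51)² = 11.18 × 6.45 × 992.8801 ≈ 71,597.6 × g
Target RCF = 0.75 × 71,597.6 ≈ 53,698.2 × g
Your rotor: r = 107 mm = 10.7 cm
53,698.2 = 11.18 × 10.7 × (N/1000)²
(N/1000)² = 53,698.2 / 119.626 = 448.884
N = 1000 × √448.884 ≈ 21,186.9

≈ 21190 RPM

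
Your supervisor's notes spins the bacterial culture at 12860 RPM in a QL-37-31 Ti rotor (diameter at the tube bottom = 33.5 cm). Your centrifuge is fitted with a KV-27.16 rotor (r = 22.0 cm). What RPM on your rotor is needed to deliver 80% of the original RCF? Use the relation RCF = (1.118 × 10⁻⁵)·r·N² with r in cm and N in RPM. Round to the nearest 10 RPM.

10040 RPM

Original rotor: r = 33.5 / 2 = 16.75 cm
RCF_original = 1.118 × 10⁻⁵ × 16.75 × (12860)² = 1.118 × 10⁻⁵ × 16.75 × 165,379,600 ≈ 30,969.8 × g
Target RCF = 0.8 × 30,969.8 ≈ 24,775.8 × g
24,775.8 = 1.118 × 10⁻⁵ × 22 × N²
N² = 24,775.8 / (24.596 × 10⁻⁵) = 100,731,013
N ≈ √100,731,013 ≈ 10,036.5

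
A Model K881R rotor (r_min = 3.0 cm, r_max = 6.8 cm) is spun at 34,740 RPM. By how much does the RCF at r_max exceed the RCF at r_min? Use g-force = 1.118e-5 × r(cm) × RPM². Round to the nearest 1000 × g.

ΔRCF = 1.118 × 10⁻⁵ × (r_max − r_min) × N² = 1.118 × 10⁻⁵ × 3.8 × 1,206,867,600 ≈ 51,272.6

≈ 51000 x g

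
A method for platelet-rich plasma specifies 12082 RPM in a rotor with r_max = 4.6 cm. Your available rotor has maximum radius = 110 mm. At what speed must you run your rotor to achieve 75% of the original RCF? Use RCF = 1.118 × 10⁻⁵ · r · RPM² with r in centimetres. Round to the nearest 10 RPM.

RCF = 1.118 × 10⁻⁵ × r × N²
RCF_original = 1.118 × 10⁻⁵ × 4.6 × (12082)² = 1.118 × 10⁻⁵ × 4.6 × 145,974,724 ≈ 7,507.2 × g
Target RCF = 0.75 × 7,507.2 ≈ 5,630.4 × g
Your rotor: r = 110 mm = 11.0 cm
5,630.4 = 1.118 × 10⁻⁵ × 11 × N²
N² = 5,630.4 / (12.298 × 10⁻⁵) = 45,783,054
N ≈ √45,783,054 ≈ 6,766.3

6770 RPM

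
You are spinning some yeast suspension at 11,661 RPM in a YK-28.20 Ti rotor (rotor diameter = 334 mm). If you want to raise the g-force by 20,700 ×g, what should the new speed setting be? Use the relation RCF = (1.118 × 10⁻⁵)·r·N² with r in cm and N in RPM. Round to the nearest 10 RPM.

r = 334 mm / 2 = 167 mm = 16.7 cm
Current RCF = 1.118 × 10⁻⁵ × 16.7 × (11661)² = 1.118 × 10⁻⁵ × 16.7 × 135,978,921 ≈ 25,388.1 × g
Target RCF = 25,388.1 + 20,700 = 46,088.1 × g
N² = 46,088.1 / (18.6706 × 10⁻⁵) = 246,848,521
N ≈ √246,848,521 ≈ 15,711.4

≈ 15710 RPM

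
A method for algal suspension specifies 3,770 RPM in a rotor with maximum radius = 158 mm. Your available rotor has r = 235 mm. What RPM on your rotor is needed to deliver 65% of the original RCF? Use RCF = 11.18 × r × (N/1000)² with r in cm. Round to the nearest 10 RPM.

Original rotor: r = 158 mm = 15.8 cm
RCF_original = 11.18 × 15.8 × (3.77)² = 11.18 × 15.8 × 14.2129 ≈ 2,510.6 × g
Target RCF = 0.65 × 2,510.6 ≈ 1,631.9 × g
Your rotor: r = 235 mm = 23.5 cm
1,631.9 = 11.18 × 23.5 × (N/1000)²
(N/1000)² = 1,631.9 / 262.73 = 6.21132
N = 1000 × √6.21132 ≈ 2,492.3

≈ 2490 RPM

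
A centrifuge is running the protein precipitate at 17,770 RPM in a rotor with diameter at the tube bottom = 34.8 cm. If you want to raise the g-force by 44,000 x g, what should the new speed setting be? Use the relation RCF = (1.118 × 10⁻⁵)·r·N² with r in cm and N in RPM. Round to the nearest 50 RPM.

N₂ ≈ 23300 RPM

r = 34.8 / 2 = 17.4 cm
Current RCF = 1.118 × 10⁻⁵ × 17.4 × (17770)² = 1.118 × 10⁻⁵ × 17.4 × 315,772,900 ≈ 61,427.9 × g
Target RCF = 61,427.9 + 44,000 = 105,427.9 × g
N² = 105,427.9 / (19.4532 × 10⁻⁵) = 541,956,593
N ≈ √541,956,593 ≈ 23,280.0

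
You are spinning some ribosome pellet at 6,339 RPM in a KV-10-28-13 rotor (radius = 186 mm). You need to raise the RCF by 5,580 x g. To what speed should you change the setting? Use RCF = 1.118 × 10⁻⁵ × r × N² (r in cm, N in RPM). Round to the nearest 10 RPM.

8190 RPM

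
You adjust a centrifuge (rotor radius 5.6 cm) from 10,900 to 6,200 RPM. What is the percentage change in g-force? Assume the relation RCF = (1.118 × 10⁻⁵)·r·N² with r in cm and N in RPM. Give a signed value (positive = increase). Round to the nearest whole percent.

-68%

RCF ∝ N², so the ratio is (6200/10900)² = (0.568807)² = 0.3235.
Change = 0.3235 − 1 = -0.6765 → -67.6%.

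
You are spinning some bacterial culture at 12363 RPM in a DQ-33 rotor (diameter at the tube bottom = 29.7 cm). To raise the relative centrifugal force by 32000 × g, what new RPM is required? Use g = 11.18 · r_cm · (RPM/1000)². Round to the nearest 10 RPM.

18590 RPM

r = 29.7 / 2 = 14.85 cm
Current RCF = 11.18 × 14.85 × (12.363)² = 11.18 × 14.85 × 152.843769 ≈ 25,375.6 × g
Target RCF = 25,375.6 + 32,000 = 57,375.6 × g
(N/1000)² = 57,375.6 / 166.023 = 345.5883
N = 1000 × √345.5883 ≈ 18,590.0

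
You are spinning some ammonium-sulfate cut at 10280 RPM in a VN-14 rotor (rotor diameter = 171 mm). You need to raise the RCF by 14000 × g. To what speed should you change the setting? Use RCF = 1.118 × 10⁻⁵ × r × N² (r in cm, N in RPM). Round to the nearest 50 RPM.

N₂ ≈ 15900 RPM

r = 171 mm / 2 = 85.5 mm = 8.55 cm
Current RCF = 1.118 × 10⁻⁵ × 8.55 × (10280)² = 1.118 × 10⁻⁵ × 8.55 × 105,678,400 ≈ 10,101.7 × g
Target RCF = 10,101.7 + 14,000 = 24,101.7 × g
N² = 24,101.7 / (9.5589 × 10⁻⁵) = 252,138,844
N ≈ √252,138,844 ≈ 15,878.9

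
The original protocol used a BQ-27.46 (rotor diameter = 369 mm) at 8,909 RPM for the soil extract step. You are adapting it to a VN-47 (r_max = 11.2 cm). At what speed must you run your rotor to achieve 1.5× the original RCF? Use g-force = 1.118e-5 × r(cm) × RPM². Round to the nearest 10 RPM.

≈ 14000 RPM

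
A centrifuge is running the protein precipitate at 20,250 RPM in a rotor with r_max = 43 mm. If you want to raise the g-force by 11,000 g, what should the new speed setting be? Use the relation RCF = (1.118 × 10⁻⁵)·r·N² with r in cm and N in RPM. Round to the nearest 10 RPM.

r = 43 mm = 4.3 cm
Current RCF = 1.118 × 10⁻⁵ × 4.3 × (20250)² = 1.118 × 10⁻⁵ × 4.3 × 410,062,500 ≈ 19,713.3 × g
Target RCF = 19,713.3 + 11,000 = 30,713.3 × g
N² = 30,713.3 / (4.8074 × 10⁻⁵) = 638,875,484
N ≈ √638,875,484 ≈ 25,276.0

25280 RPM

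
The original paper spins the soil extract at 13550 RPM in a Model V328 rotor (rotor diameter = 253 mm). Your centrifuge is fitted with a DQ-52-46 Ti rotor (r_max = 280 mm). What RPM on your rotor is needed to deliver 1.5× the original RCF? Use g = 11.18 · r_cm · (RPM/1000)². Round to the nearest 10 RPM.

11150 RPM

Original rotor: r = 253 mm / 2 = 126.5 mm = 12.65 cm
RCF_original = 11.18 × 12.65 × (13.55)² = 11.18 × 12.65 × 183.6025 ≈ 25,966.4 × g
Target RCF = 1.5 × 25,966.4 ≈ 38,949.6 × g
Your rotor: r = 280 mm = 28.0 cm
38,949.6 = 11.18 × 28 × (N/1000)²
(N/1000)² = 38,949.6 / 313.04 = 124.4237
N = 1000 × √124.4237 ≈ 11,154.5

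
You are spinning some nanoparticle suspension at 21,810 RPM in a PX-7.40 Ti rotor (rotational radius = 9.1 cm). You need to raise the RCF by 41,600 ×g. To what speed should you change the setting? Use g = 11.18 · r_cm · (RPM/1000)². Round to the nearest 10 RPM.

Current RCF = 11.18 × 9.1 × (21.81)² = 11.18 × 9.1 × 475.6761 ≈ 48,394.3 × g
Target RCF = 48,394.3 + 41,600 = 89,994.3 × g
(N/1000)² = 89,994.3 / 101.738 = 884.5692
N = 1000 × √884.5692 ≈ 29,741.7

N₂ ≈ 29740 RPM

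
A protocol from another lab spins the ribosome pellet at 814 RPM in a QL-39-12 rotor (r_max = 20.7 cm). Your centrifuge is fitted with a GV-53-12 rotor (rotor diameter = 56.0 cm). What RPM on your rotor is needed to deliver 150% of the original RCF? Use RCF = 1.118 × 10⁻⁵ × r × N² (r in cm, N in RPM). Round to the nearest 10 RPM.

860 RPM

RCF_original = 1.118 × 10⁻⁵ × 20.7 × (814)² = 1.118 × 10⁻⁵ × 20.7 × 662,596 ≈ 153.3 × g
Target RCF = 1.5 × 153.3 ≈ 230 × g
Your rotor: r = 56.0 / 2 = 28 cm
230 = 1.118 × 10⁻⁵ × 28 × N²
N² = 230 / (31.304 × 10⁻⁵) = 734,730
N ≈ √734,730 ≈ 857.2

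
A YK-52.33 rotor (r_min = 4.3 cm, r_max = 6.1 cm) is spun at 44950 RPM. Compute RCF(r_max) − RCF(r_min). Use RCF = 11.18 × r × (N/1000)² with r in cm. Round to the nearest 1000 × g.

41000 g

ΔRCF = 11.18 × (r_max − r_min) × (N/1000)² = 11.18 × 1.8 × 2,020.5025 ≈ 40,660.6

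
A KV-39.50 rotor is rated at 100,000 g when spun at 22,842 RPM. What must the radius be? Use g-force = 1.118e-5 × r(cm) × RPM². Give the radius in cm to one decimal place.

RCF = 1.118 × 10⁻⁵ × r × N²
100000 = 1.118 × 10⁻⁵ × r × (22842)²
r = 100000 / (1.118 × 10⁻⁵ × 521,756,964) = 100000 / 5833.243 ≈ 17.143 cm

17.1 cm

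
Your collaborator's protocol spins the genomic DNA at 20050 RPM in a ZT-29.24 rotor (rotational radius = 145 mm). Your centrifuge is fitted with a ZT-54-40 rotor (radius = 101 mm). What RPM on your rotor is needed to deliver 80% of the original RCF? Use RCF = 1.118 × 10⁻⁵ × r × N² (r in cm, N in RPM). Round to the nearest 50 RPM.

≈ 21500 RPM

Original rotor: r = 145 mm = 14.5 cm
RCF_original = 1.118 × 10⁻⁵ × 14.5 × (20050)² = 1.118 × 10⁻⁵ × 14.5 × 402,002,500 ≈ 65,168.6 × g
Target RCF = 0.8 × 65,168.6 ≈ 52,134.9 × g
Your rotor: r = 101 mm = 10.1 cm
52,134.9 = 1.118 × 10⁻⁵ × 10.1 × N²
N² = 52,134.9 / (11.2918 × 10⁻⁵) = 461,705,840
N ≈ √461,705,840 ≈ 21,487.3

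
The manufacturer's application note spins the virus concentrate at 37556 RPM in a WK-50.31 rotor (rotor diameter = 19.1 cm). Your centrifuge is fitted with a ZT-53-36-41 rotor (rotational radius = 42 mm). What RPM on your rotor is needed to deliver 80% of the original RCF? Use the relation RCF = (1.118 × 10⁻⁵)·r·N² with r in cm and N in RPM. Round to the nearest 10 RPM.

≈ 50650 RPM

Original rotor: r = 19.1 / 2 = 9.55 cm
RCF_original = 1.118 × 10⁻⁵ × 9.55 × (37556)² = 1.118 × 10⁻⁵ × 9.55 × 1,410,453,136 ≈ 150,592.7 × g
Target RCF = 0.8 × 150,592.7 ≈ 120,474.2 × g
Your rotor: r = 42 mm = 4.2 cm
120,474.2 = 1.118 × 10⁻⁵ × 4.2 × N²
N² = 120,474.2 / (4.6956 × 10⁻⁵) = 2,565,682,767
N ≈ √2,565,682,767 ≈ 50,652.6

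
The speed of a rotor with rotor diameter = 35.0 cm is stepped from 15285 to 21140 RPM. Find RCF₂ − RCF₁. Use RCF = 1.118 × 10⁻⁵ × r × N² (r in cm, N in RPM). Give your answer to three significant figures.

r = 35.0 / 2 = 17.5 cm
RCF₁ = 1.118 × 10⁻⁵ × 17.5 × (15285)² = 1.118 × 10⁻⁵ × 17.5 × 233,631,225 ≈ 45,709.9 × g
RCF₂ = 1.118 × 10⁻⁵ × 17.5 × (21140)² = 1.118 × 10⁻⁵ × 17.5 × 446,899,600 ≈ 87,435.9 × g
Increase = 87,435.9 − 45,709.9 = 41,726

≈ 41700 x g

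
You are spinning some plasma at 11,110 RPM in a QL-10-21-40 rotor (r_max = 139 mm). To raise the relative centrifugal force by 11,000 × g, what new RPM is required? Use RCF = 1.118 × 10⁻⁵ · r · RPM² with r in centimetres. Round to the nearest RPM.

13936 RPM

r = 139 mm = 13.9 cm
Current RCF = 1.118 × 10⁻⁵ × 13.9 × (11110)² = 1.118 × 10⁻⁵ × 13.9 × 123,432,100 ≈ 19,181.6 × g
Target RCF = 19,181.6 + 11,000 = 30,181.6 × g
N² = 30,181.6 / (15.5402 × 10⁻⁵) = 194,216,291
N ≈ √194,216,291 ≈ 13,936.2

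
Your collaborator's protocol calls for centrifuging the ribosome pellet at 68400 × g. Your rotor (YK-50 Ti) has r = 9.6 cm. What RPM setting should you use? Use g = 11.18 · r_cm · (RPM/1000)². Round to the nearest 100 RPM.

RCF = 11.18 × r × (N/1000)²
68,400 = 11.18 × 9.6 × (N/1000)²
(N/1000)² = 68,400 / 107.328 = 637.2987
N = 1000 × √637.2987 ≈ 25,244.8

≈ 25200 RPM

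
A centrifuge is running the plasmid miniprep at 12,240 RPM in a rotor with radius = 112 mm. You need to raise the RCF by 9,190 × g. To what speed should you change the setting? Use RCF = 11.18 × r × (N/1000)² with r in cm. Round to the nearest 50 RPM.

r = 112 mm = 11.2 cm
Current RCF = 11.18 × 11.2 × (12.24)² = 11.18 × 11.2 × 149.8176 ≈ 18,759.6 × g
Target RCF = 18,759.6 + 9,190 = 27,949.6 × g
(N/1000)² = 27,949.6 / 125.216 = 223.2111
N = 1000 × √223.2111 ≈ 14,940.3

N₂ ≈ 14950 RPM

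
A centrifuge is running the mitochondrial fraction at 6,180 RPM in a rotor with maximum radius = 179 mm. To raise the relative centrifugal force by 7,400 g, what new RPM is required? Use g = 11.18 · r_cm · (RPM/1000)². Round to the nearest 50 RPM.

8650 RPM

r = 179 mm = 17.9 cm
Current RCF = 11.18 × 17.9 × (6.18)² = 11.18 × 17.9 × 38.1924 ≈ 7,643.1 × g
Target RCF = 7,643.1 + 7,400 = 15,043.1 × g
(N/1000)² = 15,043.1 / 200.122 = 75.16965
N = 1000 × √75.16965 ≈ 8,670.0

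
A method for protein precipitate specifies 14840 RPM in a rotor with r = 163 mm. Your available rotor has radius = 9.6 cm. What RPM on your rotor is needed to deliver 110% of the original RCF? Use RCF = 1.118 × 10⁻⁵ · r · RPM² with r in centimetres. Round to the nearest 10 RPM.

Original rotor: r = 163 mm = 16.3 cm
RCF = 1.118 × 10⁻⁵ × r × N²
RCF_original = 1.118 × 10⁻⁵ × 16.3 × (14840)² = 1.118 × 10⁻⁵ × 16.3 × 220,225,600 ≈ 40,132.6 × g
Target RCF = 1.1 × 40,132.6 ≈ 44,145.9 × g
44,145.9 = 1.118 × 10⁻⁵ × 9.6 × N²
N² = 44,145.9 / (10.7328 × 10⁻⁵) = 411,317,643
N ≈ √411,317,643 ≈ 20,281.0

20280 RPM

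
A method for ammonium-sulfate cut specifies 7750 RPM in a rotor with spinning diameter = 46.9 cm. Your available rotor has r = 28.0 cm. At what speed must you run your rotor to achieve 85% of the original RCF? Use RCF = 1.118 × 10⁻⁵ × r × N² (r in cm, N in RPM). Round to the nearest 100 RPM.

Original rotor: r = 46.9 / 2 = 23.45 cm
RCF = 1.118 × 10⁻⁵ × r × N²
RCF_original = 1.118 × 10⁻⁵ × 23.45 × (7750)² = 1.118 × 10⁻⁵ × 23.45 × 60,062,500 ≈ 15,746.6 × g
Target RCF = 0.85 × 15,746.6 ≈ 13,384.6 × g
13,384.6 = 1.118 × 10⁻⁵ × 28 × N²
N² = 13,384.6 / (31.304 × 10⁻⁵) = 42,756,836
N ≈ √42,756,836 ≈ 6,538.9

≈ 6500 RPM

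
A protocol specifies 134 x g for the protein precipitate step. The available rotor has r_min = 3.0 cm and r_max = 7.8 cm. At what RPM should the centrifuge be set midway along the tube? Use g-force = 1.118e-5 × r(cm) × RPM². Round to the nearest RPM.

N ≈ 1490 RPM

r_avg = (3.0 + 7.8) / 2 = 5.4 cm
134 = 1.118 × 10⁻⁵ × 5.4 × N²
N² = 134 / (6.0372 × 10⁻⁵) = 2,219,572
N ≈ √2,219,572 ≈ 1,489.8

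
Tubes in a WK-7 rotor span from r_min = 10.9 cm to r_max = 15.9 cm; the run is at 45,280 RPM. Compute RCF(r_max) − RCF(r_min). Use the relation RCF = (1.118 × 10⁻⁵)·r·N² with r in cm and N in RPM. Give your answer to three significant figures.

RCF_max = 1.118 × 10⁻⁵ × 15.9 × (45280)² = 1.118 × 10⁻⁵ × 15.9 × 2,050,278,400 ≈ 364,461.6 × g
RCF_min = 1.118 × 10⁻⁵ × 10.9 × (45280)² = 1.118 × 10⁻⁵ × 10.9 × 2,050,278,400 ≈ 249,851 × g
ΔRCF = 364,461.6 − 249,851 = 114,610.6

≈ 115000 x g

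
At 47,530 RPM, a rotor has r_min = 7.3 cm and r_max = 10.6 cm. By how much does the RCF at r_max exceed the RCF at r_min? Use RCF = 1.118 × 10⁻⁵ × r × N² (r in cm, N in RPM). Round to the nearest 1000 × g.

ΔRCF = 1.118 × 10⁻⁵ × (r_max − r_min) × N² = 1.118 × 10⁻⁵ × 3.3 × 2,259,100,900 ≈ 83,347.3

ΔRCF ≈ 83000 × g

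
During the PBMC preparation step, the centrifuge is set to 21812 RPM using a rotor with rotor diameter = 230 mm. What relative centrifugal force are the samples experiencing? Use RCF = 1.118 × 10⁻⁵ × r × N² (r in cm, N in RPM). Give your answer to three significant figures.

r = 230 mm / 2 = 115 mm = 11.5 cm
RCF = 1.118 × 10⁻⁵ × 11.5 × (21812)² = 1.118 × 10⁻⁵ × 11.5 × 475,763,344 ≈ 61,168.9 × g

61200 g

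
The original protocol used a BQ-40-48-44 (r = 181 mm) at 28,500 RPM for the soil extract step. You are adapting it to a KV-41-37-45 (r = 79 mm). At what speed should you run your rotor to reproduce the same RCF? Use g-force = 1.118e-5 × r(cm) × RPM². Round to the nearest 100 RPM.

43100 RPM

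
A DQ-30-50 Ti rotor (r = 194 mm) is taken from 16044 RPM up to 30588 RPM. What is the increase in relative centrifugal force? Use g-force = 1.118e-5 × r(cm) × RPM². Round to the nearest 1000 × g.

r = 194 mm = 19.4 cm
RCF₁ = 1.118 × 10⁻⁵ × 19.4 × (16044)² = 1.118 × 10⁻⁵ × 19.4 × 257,409,936 ≈ 55,830.2 × g
RCF₂ = 1.118 × 10⁻⁵ × 19.4 × (30588)² = 1.118 × 10⁻⁵ × 19.4 × 935,625,744 ≈ 202,929.7 × g
Increase = 202,929.7 − 55,830.2 = 147,099.5

147000 ×g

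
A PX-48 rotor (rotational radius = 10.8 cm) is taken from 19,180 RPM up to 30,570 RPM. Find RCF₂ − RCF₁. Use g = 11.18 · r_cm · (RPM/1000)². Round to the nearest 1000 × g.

RCF₁ = 11.18 × 10.8 × (19.18)² = 11.18 × 10.8 × 367.8724 ≈ 44,418.4 × g
RCF₂ = 11.18 × 10.8 × (30.57)² = 11.18 × 10.8 × 934.5249 ≈ 112,838.3 × g
Increase = 112,838.3 − 44,418.4 = 68,419.9

≈ 68000 g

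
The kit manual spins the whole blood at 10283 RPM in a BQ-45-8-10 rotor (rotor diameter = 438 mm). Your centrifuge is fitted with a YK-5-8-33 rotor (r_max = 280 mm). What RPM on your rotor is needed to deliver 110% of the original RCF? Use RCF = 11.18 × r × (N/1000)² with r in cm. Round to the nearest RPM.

≈ 9538 RPM

Original rotor: r = 438 mm / 2 = 219 mm = 21.9 cm
RCF_original = 11.18 × 21.9 × (10.283)² = 11.18 × 21.9 × 105.740089 ≈ 25,889.6 × g
Target RCF = 1.1 × 25,889.6 ≈ 28,478.6 × g
Your rotor: r = 280 mm = 28.0 cm
28,478.6 = 11.18 × 28 × (N/1000)²
(N/1000)² = 28,478.6 / 313.04 = 90.97432
N = 1000 × √90.97432 ≈ 9,538.0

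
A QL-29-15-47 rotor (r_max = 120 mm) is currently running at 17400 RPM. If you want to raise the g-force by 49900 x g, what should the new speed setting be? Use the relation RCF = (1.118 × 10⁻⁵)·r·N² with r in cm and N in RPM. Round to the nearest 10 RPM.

25980 RPM

r = 120 mm = 12.0 cm
Current RCF = 1.118 × 10⁻⁵ × 12 × (17400)² = 1.118 × 10⁻⁵ × 12 × 302,760,000 ≈ 40,618.3 × g
Target RCF = 40,618.3 + 49,900 = 90,518.3 × g
N² = 90,518.3 / (13.416 × 10⁻⁵) = 674,704,085
N ≈ √674,704,085 ≈ 25,975.1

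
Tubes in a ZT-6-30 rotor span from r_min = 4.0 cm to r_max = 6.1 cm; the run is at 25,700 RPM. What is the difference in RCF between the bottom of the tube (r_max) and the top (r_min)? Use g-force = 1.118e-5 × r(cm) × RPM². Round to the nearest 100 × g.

15500 ×g

RCF_max = 1.118 × 10⁻⁵ × 6.1 × (25700)² = 1.118 × 10⁻⁵ × 6.1 × 660,490,000 ≈ 45,044.1 × g
RCF_min = 1.118 × 10⁻⁵ × 4 × (25700)² = 1.118 × 10⁻⁵ × 4 × 660,490,000 ≈ 29,537.1 × g
ΔRCF = 45,044.1 − 29,537.1 = 15,507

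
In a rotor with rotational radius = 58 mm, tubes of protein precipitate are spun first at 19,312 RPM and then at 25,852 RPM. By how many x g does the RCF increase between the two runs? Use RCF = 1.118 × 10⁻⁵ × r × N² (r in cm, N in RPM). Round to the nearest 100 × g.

r = 58 mm = 5.8 cm
RCF₁ = 1.118 × 10⁻⁵ × 5.8 × (19312)² = 1.118 × 10⁻⁵ × 5.8 × 372,953,344 ≈ 24,183.8 × g
RCF₂ = 1.118 × 10⁻⁵ × 5.8 × (25852)² = 1.118 × 10⁻⁵ × 5.8 × 668,325,904 ≈ 43,336.9 × g
Increase = 43,336.9 − 24,183.8 = 19,153.1

19200 x g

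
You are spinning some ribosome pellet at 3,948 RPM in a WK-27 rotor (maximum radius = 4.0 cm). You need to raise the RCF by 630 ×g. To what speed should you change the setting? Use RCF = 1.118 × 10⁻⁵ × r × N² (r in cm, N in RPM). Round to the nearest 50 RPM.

Current RCF = 1.118 × 10⁻⁵ × 4 × (3948)² = 1.118 × 10⁻⁵ × 4 × 15,586,704 ≈ 697 × g
Target RCF = 697 + 630 = 1,327 × g
N² = 1,327 / (4.472 × 10⁻⁵) = 29,673,524
N ≈ √29,673,524 ≈ 5,447.3

N₂ ≈ 5450 RPM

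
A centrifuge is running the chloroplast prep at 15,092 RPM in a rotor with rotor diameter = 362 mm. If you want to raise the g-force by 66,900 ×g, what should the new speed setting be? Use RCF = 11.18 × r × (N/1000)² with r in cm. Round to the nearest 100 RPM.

r = 362 mm / 2 = 181 mm = 18.1 cm
Current RCF = 11.18 × 18.1 × (15.092)² = 11.18 × 18.1 × 227.768464 ≈ 46,090.8 × g
Target RCF = 46,090.8 + 66,900 = 112,990.8 × g
(N/1000)² = 112,990.8 / 202.358 = 558.3708
N = 1000 × √558.3708 ≈ 23,629.9

N₂ ≈ 23600 RPM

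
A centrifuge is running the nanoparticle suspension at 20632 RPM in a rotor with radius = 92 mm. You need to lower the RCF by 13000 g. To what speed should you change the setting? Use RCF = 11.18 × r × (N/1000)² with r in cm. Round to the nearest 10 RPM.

N₂ ≈ 17300 RPM

r = 92 mm = 9.2 cm
Current RCF = 11.18 × 9.2 × (20.632)² = 11.18 × 9.2 × 425.679424 ≈ 43,783.7 × g
Target RCF = 43,783.7 − 13,000 = 30,783.7 × g
(N/1000)² = 30,783.7 / 102.856 = 299.2893
N = 1000 × √299.2893 ≈ 17,300.0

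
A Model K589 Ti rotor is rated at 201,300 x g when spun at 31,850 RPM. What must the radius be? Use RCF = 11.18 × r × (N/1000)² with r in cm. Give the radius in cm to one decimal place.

r ≈ 17.7 cm

201300 = 11.18 × r × (31.85)²
r = 201300 / (11.18 × 1014.4225) = 201300 / 11341.24 ≈ 17.749 cm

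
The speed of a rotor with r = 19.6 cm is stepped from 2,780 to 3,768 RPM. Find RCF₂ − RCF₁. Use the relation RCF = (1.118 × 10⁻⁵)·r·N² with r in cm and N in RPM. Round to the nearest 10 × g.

≈ 1420 g

RCF₁ = 1.118 × 10⁻⁵ × 19.6 × (2780)² = 1.118 × 10⁻⁵ × 19.6 × 7,728,400 ≈ 1,693.5 × g
RCF₂ = 1.118 × 10⁻⁵ × 19.6 × (3768)² = 1.118 × 10⁻⁵ × 19.6 × 14,197,824 ≈ 3,111.1 × g
Increase = 3,111.1 − 1,693.5 = 1,417.6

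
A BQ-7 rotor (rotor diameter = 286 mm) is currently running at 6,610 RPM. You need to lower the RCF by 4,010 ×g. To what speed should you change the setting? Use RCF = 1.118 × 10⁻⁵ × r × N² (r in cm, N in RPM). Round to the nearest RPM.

r = 286 mm / 2 = 143 mm = 14.3 cm
Current RCF = 1.118 × 10⁻⁵ × 14.3 × (6610)² = 1.118 × 10⁻⁵ × 14.3 × 43,692,100 ≈ 6,985.2 × g
Target RCF = 6,985.2 − 4,010 = 2,975.2 × g
N² = 2,975.2 / (15.9874 × 10⁻⁵) = 18,609,655
N ≈ √18,609,655 ≈ 4,313.9

N₂ ≈ 4314 RPM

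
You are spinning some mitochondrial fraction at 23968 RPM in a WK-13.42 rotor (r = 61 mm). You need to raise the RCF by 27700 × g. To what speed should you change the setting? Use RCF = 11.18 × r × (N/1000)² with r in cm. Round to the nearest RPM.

r = 61 mm = 6.1 cm
Current RCF = 11.18 × 6.1 × (23.968)² = 11.18 × 6.1 × 574.465024 ≈ 39,177.4 × g
Target RCF = 39,177.4 + 27,700 = 66,877.4 × g
(N/1000)² = 66,877.4 / 68.198 = 980.6358
N = 1000 × √980.6358 ≈ 31,315.1

≈ 31315 RPM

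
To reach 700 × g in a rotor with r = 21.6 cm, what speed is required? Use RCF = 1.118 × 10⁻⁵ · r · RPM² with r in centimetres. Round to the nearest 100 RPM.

≈ 1700 RPM

RCF = 1.118 × 10⁻⁵ × r × N²
700 = 1.118 × 10⁻⁵ × 21.6 × N²
N² = 700 / (24.1488 × 10⁻⁵) = 2,898,695
N ≈ √2,898,695 ≈ 1,702.6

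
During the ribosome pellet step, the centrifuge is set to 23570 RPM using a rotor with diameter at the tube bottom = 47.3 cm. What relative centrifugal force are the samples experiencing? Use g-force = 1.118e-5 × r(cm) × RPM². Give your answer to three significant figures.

≈ 147000 g

r = 47.3 / 2 = 23.65 cm
RCF = 1.118 × 10⁻⁵ × 23.65 × (23570)² = 1.118 × 10⁻⁵ × 23.65 × 555,544,900 ≈ 146,890 × g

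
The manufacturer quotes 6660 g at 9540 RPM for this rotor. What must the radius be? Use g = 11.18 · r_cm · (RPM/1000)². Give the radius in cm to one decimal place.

6.5 cm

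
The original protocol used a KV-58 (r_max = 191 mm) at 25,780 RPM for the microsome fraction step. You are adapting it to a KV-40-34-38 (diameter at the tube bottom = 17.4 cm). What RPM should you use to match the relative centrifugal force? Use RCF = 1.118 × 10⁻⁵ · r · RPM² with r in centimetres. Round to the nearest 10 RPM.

38200 RPM

Original rotor: r = 191 mm = 19.1 cm
RCF_original = 1.118 × 10⁻⁵ × 19.1 × (25780)² = 1.118 × 10⁻⁵ × 19.1 × 664,608,400 ≈ 141,919.1 × g
Your rotor: r = 17.4 / 2 = 8.7 cm
141,919.1 = 1.118 × 10⁻⁵ × 8.7 × N²
N² = 141,919.1 / (9.7266 × 10⁻⁵) = 1,459,082,310
N ≈ √1,459,082,310 ≈ 38,197.9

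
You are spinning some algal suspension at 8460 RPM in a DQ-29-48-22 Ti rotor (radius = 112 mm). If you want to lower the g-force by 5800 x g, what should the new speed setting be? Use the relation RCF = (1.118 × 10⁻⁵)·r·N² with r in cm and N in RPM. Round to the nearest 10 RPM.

N₂ ≈ 5030 RPM

r = 112 mm = 11.2 cm
Current RCF = 1.118 × 10⁻⁵ × 11.2 × (8460)² = 1.118 × 10⁻⁵ × 11.2 × 71,571,600 ≈ 8,961.9 × g
Target RCF = 8,961.9 − 5,800 = 3,161.9 × g
N² = 3,161.9 / (12.5216 × 10⁻⁵) = 25,251,565
N ≈ √25,251,565 ≈ 5,025.1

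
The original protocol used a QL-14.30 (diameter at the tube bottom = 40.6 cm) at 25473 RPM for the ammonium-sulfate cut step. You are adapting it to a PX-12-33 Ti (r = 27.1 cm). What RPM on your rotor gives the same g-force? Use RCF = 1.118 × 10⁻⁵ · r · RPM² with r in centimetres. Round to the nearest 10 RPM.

Original rotor: r = 40.6 / 2 = 20.3 cm
RCF = 1.118 × 10⁻⁵ × r × N²
RCF_original = 1.118 × 10⁻⁵ × 20.3 × (25473)² = 1.118 × 10⁻⁵ × 20.3 × 648,873,729 ≈ 147,264.5 × g
147,264.5 = 1.118 × 10⁻⁵ × 27.1 × N²
N² = 147,264.5 / (30.2978 × 10⁻⁵) = 486,056,743
N ≈ √486,056,743 ≈ 22,046.7

≈ 22050 RPM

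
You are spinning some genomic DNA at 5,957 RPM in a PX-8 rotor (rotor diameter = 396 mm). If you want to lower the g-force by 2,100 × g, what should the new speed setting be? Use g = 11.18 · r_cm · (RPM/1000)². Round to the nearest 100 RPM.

r = 396 mm / 2 = 198 mm = 19.8 cm
Current RCF = 11.18 × 19.8 × (5.957)² = 11.18 × 19.8 × 35.485849 ≈ 7,855.3 × g
Target RCF = 7,855.3 − 2,100 = 5,755.3 × g
(N/1000)² = 5,755.3 / 221.364 = 25.99926
N = 1000 × √25.99926 ≈ 5,098.9

5100 RPM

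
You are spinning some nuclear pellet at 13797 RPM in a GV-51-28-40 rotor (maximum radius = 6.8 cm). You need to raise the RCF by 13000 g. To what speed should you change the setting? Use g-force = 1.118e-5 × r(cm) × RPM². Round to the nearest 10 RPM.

N₂ ≈ 19010 RPM

Current RCF = 1.118 × 10⁻⁵ × 6.8 × (13797)² = 1.118 × 10⁻⁵ × 6.8 × 190,357,209 ≈ 14,471.7 × g
Target RCF = 14,471.7 + 13,000 = 27,471.7 × g
N² = 27,471.7 / (7.6024 × 10⁻⁵) = 361,355,625
N ≈ √361,355,625 ≈ 19,009.4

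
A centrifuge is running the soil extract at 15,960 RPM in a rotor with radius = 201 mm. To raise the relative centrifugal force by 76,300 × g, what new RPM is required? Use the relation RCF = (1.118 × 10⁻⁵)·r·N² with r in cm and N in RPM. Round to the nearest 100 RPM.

r = 201 mm = 20.1 cm
Current RCF = 1.118 × 10⁻⁵ × 20.1 × (15960)² = 1.118 × 10⁻⁵ × 20.1 × 254,721,600 ≈ 57,240.5 × g
Target RCF = 57,240.5 + 76,300 = 133,540.5 × g
N² = 133,540.5 / (22.4718 × 10⁻⁵) = 594,258,137
N ≈ √594,258,137 ≈ 24,377.4

24400 RPM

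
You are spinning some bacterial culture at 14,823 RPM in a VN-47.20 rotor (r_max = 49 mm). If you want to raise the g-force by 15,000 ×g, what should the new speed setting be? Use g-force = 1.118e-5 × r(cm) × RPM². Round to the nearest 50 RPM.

N₂ ≈ 22200 RPM

r = 49 mm = 4.9 cm
Current RCF = 1.118 × 10⁻⁵ × 4.9 × (14823)² = 1.118 × 10⁻⁵ × 4.9 × 219,721,329 ≈ 12,036.8 × g
Target RCF = 12,036.8 + 15,000 = 27,036.8 × g
N² = 27,036.8 / (5.4782 × 10⁻⁵) = 493,534,373
N ≈ √493,534,373 ≈ 22,215.6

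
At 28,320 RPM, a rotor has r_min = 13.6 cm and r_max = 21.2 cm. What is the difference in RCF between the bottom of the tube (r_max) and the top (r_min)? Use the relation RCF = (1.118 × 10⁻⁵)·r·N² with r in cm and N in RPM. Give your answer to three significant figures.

≈ 68100 × g

ΔRCF = 1.118 × 10⁻⁵ × (r_max − r_min) × N² = 1.118 × 10⁻⁵ × 7.6 × 802,022,400 ≈ 68,146.2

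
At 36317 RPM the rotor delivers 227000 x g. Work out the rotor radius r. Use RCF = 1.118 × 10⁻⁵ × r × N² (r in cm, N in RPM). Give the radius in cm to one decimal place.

≈ 15.4 cm

227000 = 1.118 × 10⁻⁵ × r × (36317)²
r = 227000 / (1.118 × 10⁻⁵ × 1,318,924,489) = 227000 / 14745.58 ≈ 15.394 cm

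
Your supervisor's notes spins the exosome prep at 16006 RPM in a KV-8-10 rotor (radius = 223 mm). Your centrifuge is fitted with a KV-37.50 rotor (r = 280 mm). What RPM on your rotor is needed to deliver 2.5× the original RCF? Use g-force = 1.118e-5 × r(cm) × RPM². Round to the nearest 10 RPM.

Original rotor: r = 223 mm = 22.3 cm
RCF = 1.118 × 10⁻⁵ × r × N²
RCF_original = 1.118 × 10⁻⁵ × 22.3 × (16006)² = 1.118 × 10⁻⁵ × 22.3 × 256,192,036 ≈ 63,872.3 × g
Target RCF = 2.5 × 63,872.3 ≈ 159,680.8 × g
Your rotor: r = 280 mm = 28.0 cm
159,680.8 = 1.118 × 10⁻⁵ × 28 × N²
N² = 159,680.8 / (31.304 × 10⁻⁵) = 510,097,112
N ≈ √510,097,112 ≈ 22,585.3

22590 RPM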